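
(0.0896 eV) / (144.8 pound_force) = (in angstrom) 2.229e-13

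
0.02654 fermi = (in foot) 8.707e-17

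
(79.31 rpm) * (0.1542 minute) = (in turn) 12.23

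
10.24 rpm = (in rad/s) 1.072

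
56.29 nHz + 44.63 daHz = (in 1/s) 446.3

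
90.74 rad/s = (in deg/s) 5199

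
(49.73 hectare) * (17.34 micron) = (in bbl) 54.24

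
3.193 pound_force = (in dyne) 1.42e+06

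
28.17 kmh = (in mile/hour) 17.5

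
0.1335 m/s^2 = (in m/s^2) 0.1335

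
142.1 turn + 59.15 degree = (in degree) 5.122e+04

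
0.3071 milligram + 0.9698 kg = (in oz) 34.21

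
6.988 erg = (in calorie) 1.67e-07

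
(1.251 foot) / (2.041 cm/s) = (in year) 5.924e-07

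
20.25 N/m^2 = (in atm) 0.0001999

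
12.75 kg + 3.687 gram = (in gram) 1.275e+04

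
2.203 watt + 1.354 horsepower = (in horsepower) 1.357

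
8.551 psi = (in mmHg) 442.2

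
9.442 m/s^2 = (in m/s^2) 9.442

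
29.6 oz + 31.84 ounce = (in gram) 1742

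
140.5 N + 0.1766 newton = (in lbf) 31.63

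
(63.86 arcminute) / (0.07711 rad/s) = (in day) 2.788e-06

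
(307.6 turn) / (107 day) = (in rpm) 0.001996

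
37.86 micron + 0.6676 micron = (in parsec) 1.249e-21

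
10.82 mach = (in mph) 8241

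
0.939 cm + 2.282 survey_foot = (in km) 0.0007049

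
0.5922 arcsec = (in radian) 2.871e-06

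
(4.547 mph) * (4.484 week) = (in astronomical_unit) 3.685e-05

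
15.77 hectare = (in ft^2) 1.697e+06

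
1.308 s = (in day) 1.514e-05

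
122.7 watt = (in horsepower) 0.1645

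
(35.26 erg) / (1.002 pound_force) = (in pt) 0.002242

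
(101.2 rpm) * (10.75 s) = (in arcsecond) 2.35e+07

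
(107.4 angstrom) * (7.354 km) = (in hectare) 7.898e-09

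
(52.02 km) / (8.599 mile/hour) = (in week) 0.02238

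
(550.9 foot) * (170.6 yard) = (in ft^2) 2.82e+05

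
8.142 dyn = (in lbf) 1.83e-05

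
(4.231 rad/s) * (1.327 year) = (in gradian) 1.127e+10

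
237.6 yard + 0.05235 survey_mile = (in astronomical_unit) 2.015e-09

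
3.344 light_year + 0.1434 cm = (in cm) 3.164e+18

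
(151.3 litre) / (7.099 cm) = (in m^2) 2.131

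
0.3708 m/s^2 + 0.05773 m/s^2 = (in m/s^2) 0.4285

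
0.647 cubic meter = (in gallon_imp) 142.3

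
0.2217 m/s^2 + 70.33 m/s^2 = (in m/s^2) 70.55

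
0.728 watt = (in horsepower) 0.0009763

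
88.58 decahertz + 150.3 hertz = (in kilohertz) 1.036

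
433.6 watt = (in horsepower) 0.5815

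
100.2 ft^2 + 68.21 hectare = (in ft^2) 7.342e+06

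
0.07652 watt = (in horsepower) 0.0001026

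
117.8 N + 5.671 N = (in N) 123.5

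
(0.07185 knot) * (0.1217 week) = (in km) 2.721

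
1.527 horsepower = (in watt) 1139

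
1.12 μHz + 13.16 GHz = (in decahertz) 1.316e+09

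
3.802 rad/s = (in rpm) 36.31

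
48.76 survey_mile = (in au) 5.246e-07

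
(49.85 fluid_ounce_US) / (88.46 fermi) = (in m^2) 1.667e+10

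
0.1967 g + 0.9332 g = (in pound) 0.002491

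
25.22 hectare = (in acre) 62.32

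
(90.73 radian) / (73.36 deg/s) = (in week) 0.0001172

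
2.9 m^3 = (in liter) 2900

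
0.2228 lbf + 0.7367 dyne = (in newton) 0.9911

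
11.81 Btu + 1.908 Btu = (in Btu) 13.72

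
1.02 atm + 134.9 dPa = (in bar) 1.034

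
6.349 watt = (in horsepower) 0.008514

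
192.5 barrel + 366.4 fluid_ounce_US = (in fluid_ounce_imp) 1.078e+06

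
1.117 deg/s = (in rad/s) 0.0195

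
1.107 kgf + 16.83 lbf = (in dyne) 8.572e+06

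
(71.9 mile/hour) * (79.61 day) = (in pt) 6.267e+11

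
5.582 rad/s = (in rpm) 53.3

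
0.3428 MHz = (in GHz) 0.0003428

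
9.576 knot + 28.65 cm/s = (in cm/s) 521.3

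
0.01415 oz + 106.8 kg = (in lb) 235.5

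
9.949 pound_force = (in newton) 44.26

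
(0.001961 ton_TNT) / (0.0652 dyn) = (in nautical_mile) 6.795e+09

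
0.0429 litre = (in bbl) 0.0002698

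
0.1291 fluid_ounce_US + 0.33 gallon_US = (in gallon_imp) 0.2756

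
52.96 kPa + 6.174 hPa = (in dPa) 5.358e+05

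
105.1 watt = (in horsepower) 0.1409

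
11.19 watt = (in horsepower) 0.01501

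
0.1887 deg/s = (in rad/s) 0.003293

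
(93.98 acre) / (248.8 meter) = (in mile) 0.9498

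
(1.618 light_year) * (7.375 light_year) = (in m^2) 1.068e+33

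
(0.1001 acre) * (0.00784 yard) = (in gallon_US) 767.2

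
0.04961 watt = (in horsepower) 6.653e-05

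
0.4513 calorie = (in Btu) 0.00179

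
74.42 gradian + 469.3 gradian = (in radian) 8.541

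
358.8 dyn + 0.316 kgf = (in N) 3.102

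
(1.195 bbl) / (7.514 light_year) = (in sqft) 2.877e-17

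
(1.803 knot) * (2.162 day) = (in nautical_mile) 93.55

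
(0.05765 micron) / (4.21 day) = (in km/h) 5.706e-13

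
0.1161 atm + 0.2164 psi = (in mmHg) 99.43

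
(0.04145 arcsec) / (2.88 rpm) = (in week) 1.102e-12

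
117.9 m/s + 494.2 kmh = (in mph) 570.8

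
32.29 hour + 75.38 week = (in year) 1.449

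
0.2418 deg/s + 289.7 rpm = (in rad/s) 30.34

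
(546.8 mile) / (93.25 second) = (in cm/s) 9.437e+05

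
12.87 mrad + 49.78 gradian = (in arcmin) 2732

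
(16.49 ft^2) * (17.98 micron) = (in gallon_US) 0.007277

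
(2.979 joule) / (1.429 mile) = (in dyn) 129.5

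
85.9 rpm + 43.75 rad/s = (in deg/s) 3022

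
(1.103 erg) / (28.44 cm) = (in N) 3.878e-07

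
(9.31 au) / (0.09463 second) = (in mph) 3.292e+13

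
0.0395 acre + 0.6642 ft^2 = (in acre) 0.03952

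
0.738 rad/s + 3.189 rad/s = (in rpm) 37.5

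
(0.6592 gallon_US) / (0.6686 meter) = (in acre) 9.222e-07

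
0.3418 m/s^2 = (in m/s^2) 0.3418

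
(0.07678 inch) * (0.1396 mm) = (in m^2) 2.722e-07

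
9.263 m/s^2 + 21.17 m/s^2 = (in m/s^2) 30.43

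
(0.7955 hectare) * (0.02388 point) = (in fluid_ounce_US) 2266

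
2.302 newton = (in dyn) 2.302e+05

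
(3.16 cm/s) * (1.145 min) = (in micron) 2.171e+06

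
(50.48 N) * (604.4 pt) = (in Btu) 0.0102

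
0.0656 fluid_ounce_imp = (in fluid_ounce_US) 0.06303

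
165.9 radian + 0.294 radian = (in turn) 26.45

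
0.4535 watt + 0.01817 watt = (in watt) 0.4717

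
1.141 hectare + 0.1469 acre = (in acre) 2.966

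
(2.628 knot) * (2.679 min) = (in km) 0.2173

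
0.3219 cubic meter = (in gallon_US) 85.04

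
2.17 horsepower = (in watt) 1618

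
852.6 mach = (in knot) 5.643e+05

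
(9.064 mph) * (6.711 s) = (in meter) 27.19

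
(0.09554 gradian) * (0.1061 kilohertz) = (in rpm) 1.521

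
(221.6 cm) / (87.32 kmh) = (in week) 1.511e-07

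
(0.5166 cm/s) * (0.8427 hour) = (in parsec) 5.079e-16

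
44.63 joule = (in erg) 4.463e+08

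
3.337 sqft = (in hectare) 3.1e-05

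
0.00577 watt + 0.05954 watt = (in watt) 0.06531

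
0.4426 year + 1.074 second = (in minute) 2.326e+05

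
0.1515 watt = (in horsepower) 0.0002032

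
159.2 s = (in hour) 0.04422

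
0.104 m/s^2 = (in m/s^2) 0.104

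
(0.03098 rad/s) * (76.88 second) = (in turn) 0.3791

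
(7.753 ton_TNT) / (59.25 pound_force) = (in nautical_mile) 6.646e+04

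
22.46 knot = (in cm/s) 1155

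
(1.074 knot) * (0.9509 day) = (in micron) 4.539e+10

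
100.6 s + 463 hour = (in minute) 2.778e+04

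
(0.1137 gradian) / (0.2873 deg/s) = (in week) 5.889e-07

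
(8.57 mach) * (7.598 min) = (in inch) 5.237e+07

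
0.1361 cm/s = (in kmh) 0.0049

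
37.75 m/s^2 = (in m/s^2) 37.75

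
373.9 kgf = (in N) 3667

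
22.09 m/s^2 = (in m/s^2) 22.09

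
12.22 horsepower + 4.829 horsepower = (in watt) 1.271e+04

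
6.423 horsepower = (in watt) 4790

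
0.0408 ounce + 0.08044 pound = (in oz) 1.328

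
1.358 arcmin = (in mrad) 0.395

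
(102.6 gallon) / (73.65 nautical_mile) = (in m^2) 2.847e-06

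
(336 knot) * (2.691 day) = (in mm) 4.019e+10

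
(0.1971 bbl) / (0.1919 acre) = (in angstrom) 4.035e+05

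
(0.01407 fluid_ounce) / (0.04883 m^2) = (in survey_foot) 2.796e-05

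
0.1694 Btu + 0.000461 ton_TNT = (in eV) 1.204e+25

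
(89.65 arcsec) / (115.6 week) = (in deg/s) 3.562e-10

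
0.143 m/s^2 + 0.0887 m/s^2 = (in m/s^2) 0.2317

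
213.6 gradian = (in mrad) 3355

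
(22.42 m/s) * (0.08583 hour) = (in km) 6.928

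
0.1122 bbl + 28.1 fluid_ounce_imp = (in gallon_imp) 4.1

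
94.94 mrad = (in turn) 0.01511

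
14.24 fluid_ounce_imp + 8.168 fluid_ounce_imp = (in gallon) 0.1682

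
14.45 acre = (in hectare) 5.848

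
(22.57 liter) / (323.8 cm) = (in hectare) 6.97e-07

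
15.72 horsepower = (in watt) 1.172e+04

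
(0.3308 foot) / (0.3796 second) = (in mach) 0.0007801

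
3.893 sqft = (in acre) 8.937e-05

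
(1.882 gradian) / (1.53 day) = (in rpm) 2.136e-06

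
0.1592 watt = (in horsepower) 0.0002135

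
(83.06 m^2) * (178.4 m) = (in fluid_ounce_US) 5.011e+08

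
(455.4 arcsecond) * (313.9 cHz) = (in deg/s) 0.3971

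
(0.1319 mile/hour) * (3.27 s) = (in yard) 0.2109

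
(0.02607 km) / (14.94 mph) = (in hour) 0.001084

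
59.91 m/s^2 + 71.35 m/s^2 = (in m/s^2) 131.3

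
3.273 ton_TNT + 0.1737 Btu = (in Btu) 1.298e+07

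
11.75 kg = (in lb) 25.9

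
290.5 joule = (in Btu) 0.2753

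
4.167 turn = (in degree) 1500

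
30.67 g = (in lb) 0.06762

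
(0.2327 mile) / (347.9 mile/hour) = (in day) 2.787e-05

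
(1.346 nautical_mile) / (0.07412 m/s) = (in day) 0.3893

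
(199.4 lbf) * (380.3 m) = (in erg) 3.373e+12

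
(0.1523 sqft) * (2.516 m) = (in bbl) 0.2239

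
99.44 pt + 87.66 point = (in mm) 66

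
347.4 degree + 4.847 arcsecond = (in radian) 6.063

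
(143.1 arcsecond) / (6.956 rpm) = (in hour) 2.646e-07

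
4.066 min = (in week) 0.0004034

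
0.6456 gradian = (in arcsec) 2092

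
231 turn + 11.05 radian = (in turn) 232.8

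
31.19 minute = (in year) 5.934e-05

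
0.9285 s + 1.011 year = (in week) 52.72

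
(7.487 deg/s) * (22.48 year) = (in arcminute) 3.185e+11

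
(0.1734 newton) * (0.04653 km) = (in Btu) 0.007647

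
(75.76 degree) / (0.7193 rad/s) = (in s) 1.838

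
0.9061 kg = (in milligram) 9.061e+05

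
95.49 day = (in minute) 1.375e+05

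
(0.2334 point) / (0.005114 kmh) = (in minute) 0.000966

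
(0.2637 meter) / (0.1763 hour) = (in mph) 0.0009294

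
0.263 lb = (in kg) 0.1193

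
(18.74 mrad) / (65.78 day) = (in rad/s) 3.297e-09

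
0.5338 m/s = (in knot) 1.038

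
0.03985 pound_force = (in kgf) 0.01808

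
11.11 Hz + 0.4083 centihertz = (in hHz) 0.1111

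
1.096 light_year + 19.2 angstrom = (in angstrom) 1.037e+26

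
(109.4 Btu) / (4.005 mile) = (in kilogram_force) 1.826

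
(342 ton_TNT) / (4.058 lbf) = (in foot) 2.601e+11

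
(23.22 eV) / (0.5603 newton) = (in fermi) 0.00664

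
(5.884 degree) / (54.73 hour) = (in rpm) 4.977e-06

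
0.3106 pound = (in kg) 0.1409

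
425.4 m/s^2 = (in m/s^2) 425.4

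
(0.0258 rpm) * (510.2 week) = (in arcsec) 1.72e+11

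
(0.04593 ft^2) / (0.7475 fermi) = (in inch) 2.247e+14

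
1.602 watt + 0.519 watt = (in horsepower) 0.002844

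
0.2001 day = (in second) 1.729e+04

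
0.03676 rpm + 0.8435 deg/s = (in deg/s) 1.064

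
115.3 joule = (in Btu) 0.1093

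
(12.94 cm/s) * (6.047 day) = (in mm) 6.761e+07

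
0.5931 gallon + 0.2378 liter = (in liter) 2.483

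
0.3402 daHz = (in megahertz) 3.402e-06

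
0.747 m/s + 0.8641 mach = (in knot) 573.4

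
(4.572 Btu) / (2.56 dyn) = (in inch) 7.418e+09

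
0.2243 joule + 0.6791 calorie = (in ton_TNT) 7.327e-10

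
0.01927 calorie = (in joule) 0.08063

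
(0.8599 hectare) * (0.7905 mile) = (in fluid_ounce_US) 3.699e+11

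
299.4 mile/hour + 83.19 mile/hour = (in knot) 332.5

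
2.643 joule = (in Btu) 0.002505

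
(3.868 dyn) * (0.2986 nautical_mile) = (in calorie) 0.005112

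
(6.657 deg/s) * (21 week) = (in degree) 8.455e+07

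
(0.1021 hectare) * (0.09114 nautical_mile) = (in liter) 1.723e+08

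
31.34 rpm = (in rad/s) 3.282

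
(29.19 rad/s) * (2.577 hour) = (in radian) 2.708e+05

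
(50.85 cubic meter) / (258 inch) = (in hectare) 0.000776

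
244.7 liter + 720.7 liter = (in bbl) 6.072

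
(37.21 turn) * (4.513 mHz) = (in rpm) 10.08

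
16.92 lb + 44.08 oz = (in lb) 19.68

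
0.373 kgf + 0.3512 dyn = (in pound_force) 0.8223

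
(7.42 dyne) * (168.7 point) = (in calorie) 1.055e-06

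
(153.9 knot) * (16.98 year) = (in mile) 2.634e+07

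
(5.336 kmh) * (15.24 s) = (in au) 1.51e-10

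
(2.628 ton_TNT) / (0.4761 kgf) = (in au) 0.01574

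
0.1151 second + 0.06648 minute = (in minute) 0.0684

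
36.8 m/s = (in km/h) 132.5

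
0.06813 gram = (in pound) 0.0001502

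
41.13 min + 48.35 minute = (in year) 0.0001702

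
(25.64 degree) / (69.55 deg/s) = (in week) 6.095e-07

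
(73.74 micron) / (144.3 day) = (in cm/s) 5.915e-10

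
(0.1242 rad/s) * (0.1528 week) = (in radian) 1.148e+04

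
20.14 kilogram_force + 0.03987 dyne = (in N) 197.5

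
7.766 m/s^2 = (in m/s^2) 7.766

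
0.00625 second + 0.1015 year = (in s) 3.201e+06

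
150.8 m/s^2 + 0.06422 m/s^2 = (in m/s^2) 150.9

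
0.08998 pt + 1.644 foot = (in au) 3.35e-12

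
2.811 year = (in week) 146.6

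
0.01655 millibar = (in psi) 0.00024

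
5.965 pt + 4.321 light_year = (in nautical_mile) 2.207e+13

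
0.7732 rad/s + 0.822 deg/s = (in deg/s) 45.12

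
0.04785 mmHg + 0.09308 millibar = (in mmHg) 0.1177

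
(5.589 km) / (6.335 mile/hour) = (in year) 6.258e-05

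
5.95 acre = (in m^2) 2.408e+04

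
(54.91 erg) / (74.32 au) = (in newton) 4.939e-19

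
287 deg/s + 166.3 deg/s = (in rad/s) 7.912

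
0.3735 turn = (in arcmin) 8068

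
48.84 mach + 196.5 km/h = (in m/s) 1.668e+04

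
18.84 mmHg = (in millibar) 25.12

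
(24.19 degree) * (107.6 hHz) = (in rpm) 4.338e+04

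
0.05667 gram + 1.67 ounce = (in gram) 47.4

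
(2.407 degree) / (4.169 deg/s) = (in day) 6.682e-06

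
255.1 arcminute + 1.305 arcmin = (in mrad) 74.59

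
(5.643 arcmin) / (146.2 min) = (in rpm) 1.787e-06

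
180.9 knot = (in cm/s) 9306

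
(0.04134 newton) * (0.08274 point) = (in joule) 1.207e-06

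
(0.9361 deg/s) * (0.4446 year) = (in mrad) 2.291e+08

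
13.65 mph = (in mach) 0.01792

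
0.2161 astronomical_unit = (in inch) 1.273e+12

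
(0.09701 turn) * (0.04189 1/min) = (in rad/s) 0.0004256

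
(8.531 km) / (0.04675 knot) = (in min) 5912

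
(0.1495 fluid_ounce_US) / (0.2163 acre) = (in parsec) 1.637e-25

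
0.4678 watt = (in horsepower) 0.0006273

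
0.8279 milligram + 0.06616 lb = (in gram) 30.01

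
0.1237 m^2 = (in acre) 3.057e-05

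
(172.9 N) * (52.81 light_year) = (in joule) 8.638e+19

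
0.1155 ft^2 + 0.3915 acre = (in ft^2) 1.705e+04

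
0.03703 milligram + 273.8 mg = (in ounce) 0.009659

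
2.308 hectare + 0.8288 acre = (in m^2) 2.643e+04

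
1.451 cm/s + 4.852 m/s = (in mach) 0.01429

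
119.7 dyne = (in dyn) 119.7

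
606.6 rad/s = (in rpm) 5793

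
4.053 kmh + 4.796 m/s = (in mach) 0.01739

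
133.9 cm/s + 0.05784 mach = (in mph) 47.05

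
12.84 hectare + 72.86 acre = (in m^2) 4.233e+05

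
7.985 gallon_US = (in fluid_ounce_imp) 1064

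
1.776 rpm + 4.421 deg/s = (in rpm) 2.513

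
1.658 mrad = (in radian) 0.001658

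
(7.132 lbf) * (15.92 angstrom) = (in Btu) 4.787e-11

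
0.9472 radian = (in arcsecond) 1.954e+05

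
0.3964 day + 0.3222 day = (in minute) 1035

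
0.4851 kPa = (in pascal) 485.1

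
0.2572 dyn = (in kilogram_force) 2.623e-07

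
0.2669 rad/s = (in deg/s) 15.29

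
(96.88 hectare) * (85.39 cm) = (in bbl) 5.203e+06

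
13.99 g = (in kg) 0.01399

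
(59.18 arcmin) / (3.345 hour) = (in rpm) 1.365e-05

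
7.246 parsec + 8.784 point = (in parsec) 7.246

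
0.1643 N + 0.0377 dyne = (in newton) 0.1643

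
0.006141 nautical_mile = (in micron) 1.137e+07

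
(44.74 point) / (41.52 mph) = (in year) 2.696e-11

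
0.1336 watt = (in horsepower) 0.0001792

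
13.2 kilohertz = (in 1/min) 7.92e+05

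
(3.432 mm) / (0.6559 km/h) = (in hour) 5.233e-06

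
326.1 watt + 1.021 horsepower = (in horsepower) 1.458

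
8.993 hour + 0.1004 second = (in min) 539.6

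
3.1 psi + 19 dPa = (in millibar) 213.8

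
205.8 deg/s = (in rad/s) 3.592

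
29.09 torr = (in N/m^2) 3878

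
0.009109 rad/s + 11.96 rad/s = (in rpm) 114.3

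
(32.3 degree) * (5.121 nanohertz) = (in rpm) 2.757e-08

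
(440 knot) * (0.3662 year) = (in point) 7.41e+12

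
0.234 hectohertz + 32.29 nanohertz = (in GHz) 2.34e-08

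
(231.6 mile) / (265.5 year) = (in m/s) 4.452e-05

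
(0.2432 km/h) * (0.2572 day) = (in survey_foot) 4925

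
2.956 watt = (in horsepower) 0.003964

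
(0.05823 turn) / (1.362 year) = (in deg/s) 4.881e-07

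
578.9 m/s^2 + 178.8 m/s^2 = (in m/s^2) 757.7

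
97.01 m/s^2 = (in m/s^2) 97.01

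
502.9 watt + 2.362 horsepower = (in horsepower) 3.036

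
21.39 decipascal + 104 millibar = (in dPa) 1.04e+05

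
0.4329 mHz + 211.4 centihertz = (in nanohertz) 2.114e+09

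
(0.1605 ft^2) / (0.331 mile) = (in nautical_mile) 1.511e-08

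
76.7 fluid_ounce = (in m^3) 0.002268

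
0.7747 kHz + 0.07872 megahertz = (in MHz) 0.07949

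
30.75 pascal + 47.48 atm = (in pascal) 4.811e+06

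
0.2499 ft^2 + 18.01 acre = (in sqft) 7.845e+05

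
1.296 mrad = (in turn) 0.0002063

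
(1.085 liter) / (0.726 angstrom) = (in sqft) 1.609e+08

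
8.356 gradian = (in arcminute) 451.2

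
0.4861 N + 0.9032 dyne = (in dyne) 4.861e+04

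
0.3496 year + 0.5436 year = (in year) 0.8932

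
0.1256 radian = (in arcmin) 431.8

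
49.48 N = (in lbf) 11.12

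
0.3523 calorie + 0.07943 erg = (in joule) 1.474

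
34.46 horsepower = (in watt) 2.57e+04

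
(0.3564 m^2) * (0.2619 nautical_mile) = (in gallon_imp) 3.803e+04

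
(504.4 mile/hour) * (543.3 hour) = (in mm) 4.41e+11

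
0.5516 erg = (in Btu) 5.228e-11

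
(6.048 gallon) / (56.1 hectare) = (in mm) 4.081e-05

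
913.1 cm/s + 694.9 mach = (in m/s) 2.366e+05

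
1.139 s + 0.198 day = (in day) 0.198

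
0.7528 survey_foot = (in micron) 2.295e+05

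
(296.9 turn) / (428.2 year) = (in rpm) 1.319e-06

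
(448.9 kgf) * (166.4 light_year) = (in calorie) 1.656e+21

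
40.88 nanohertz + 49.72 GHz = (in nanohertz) 4.972e+19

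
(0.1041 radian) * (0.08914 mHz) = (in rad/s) 9.279e-06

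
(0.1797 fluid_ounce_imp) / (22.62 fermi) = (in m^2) 2.257e+08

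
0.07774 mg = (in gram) 7.774e-05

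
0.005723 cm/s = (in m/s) 5.723e-05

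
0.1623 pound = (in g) 73.62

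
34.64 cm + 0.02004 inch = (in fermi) 3.469e+14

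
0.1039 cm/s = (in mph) 0.002324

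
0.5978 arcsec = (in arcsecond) 0.5978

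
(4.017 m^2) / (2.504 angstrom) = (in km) 1.604e+07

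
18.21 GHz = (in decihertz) 1.821e+11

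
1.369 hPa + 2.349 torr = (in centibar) 0.4501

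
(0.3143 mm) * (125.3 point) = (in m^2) 1.389e-05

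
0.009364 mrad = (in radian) 9.364e-06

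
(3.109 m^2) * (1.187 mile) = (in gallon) 1.569e+06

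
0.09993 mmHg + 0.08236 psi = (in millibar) 5.812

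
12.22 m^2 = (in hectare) 0.001222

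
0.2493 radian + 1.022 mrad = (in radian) 0.2503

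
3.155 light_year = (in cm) 2.985e+18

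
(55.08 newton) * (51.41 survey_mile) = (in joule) 4.557e+06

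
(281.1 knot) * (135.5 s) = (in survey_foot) 6.429e+04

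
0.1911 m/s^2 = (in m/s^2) 0.1911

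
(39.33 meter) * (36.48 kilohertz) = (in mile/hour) 3.209e+06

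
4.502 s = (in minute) 0.07503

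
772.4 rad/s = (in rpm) 7376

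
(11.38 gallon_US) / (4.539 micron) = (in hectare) 0.9491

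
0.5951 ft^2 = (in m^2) 0.05529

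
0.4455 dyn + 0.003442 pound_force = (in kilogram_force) 0.001562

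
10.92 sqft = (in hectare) 0.0001015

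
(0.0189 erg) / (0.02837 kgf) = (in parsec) 2.202e-25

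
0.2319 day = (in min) 333.9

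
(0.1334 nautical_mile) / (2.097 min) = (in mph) 4.392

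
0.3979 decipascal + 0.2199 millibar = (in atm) 0.0002174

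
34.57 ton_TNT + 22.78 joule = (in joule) 1.446e+11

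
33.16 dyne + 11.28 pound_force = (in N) 50.18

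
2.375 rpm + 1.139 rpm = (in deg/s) 21.08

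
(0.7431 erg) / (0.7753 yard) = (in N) 1.048e-07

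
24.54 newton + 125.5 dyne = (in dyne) 2.454e+06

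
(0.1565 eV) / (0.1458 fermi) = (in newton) 0.000172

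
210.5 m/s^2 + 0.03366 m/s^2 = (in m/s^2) 210.5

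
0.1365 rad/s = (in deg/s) 7.821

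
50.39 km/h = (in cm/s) 1400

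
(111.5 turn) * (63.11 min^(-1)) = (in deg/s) 4.222e+04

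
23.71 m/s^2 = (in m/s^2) 23.71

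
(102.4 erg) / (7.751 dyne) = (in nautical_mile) 7.133e-05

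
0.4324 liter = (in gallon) 0.1142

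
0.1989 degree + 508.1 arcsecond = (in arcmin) 20.4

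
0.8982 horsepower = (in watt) 669.8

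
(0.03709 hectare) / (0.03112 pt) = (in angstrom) 3.378e+17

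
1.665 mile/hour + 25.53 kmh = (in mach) 0.02301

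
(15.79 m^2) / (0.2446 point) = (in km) 183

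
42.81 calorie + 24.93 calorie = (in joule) 283.4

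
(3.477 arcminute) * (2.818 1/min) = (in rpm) 0.0004536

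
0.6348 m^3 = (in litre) 634.8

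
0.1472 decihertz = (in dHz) 0.1472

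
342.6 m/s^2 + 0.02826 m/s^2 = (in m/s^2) 342.6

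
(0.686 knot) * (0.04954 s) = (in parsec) 5.666e-19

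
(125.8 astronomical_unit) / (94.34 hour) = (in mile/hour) 1.24e+08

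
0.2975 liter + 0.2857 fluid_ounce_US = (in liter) 0.3059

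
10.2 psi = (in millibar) 703.3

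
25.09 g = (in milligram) 2.509e+04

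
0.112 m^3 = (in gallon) 29.59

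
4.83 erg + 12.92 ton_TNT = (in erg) 5.406e+17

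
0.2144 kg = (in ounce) 7.563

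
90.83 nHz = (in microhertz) 0.09083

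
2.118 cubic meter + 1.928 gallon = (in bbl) 13.37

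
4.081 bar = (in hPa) 4081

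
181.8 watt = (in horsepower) 0.2438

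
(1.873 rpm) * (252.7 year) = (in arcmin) 5.373e+12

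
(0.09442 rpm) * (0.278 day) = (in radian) 237.5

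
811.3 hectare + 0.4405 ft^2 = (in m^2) 8.113e+06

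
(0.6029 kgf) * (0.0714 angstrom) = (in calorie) 1.009e-11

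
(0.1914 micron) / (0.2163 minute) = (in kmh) 5.309e-08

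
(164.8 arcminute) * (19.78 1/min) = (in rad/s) 0.0158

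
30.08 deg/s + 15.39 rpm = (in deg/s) 122.4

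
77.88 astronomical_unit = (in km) 1.165e+10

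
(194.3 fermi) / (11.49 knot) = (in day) 3.805e-19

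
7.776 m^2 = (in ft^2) 83.7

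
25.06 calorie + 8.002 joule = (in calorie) 26.97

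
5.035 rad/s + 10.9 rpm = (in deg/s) 353.9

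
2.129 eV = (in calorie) 8.153e-20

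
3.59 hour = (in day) 0.1496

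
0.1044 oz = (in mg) 2960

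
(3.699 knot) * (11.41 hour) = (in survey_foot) 2.564e+05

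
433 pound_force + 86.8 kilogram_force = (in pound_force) 624.4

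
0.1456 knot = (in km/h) 0.2697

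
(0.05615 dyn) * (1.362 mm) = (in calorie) 1.828e-10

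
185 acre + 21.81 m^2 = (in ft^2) 8.059e+06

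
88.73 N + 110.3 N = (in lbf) 44.74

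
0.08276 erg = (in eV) 5.165e+10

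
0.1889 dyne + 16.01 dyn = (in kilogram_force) 1.652e-05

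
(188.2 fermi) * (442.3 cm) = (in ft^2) 8.96e-12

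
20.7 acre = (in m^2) 8.377e+04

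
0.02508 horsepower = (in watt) 18.7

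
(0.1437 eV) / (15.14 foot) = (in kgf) 5.088e-22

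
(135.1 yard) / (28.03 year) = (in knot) 2.717e-07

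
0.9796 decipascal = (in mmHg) 0.0007348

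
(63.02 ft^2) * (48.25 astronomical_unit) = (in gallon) 1.116e+16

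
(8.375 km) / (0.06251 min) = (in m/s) 2233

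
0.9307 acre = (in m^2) 3766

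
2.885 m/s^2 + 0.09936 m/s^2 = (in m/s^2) 2.984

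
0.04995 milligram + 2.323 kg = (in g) 2323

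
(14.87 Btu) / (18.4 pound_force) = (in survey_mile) 0.1191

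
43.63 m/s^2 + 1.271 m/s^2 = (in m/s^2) 44.9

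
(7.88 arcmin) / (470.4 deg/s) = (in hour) 7.755e-08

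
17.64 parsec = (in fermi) 5.443e+32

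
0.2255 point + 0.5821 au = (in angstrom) 8.708e+20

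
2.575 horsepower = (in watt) 1920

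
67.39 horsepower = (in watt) 5.025e+04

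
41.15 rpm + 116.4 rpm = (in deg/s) 945.3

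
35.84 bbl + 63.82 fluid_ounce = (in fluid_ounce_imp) 2.006e+05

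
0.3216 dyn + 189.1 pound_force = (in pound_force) 189.1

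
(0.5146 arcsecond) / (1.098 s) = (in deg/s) 0.0001302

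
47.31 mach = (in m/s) 1.611e+04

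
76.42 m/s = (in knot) 148.5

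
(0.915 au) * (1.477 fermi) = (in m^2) 0.0002022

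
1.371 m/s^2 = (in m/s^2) 1.371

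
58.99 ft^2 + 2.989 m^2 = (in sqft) 91.16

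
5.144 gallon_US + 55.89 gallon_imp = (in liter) 273.6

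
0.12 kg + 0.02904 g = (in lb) 0.2646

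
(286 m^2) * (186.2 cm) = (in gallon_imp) 1.171e+05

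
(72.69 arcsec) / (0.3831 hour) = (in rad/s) 2.555e-07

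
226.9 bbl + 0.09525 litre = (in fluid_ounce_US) 1.22e+06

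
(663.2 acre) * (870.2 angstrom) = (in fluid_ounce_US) 7897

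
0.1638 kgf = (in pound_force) 0.3611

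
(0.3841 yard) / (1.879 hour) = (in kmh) 0.0001869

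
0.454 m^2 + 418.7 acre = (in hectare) 169.4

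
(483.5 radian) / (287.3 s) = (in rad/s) 1.683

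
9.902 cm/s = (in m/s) 0.09902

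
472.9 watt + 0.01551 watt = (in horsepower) 0.6342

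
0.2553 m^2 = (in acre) 6.309e-05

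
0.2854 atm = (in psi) 4.194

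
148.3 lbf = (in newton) 659.7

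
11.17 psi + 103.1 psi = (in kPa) 787.9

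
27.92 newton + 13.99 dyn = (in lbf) 6.277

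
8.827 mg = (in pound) 1.946e-05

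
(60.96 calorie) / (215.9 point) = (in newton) 3349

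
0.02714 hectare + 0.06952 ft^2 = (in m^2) 271.4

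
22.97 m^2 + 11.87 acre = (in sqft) 5.173e+05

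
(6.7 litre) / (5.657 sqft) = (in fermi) 1.275e+13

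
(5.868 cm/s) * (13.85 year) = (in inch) 1.009e+09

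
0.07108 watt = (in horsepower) 9.532e-05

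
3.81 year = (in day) 1391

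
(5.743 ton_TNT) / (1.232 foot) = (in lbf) 1.439e+10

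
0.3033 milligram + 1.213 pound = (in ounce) 19.41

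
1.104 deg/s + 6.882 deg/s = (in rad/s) 0.1394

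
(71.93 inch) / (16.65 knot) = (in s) 0.2133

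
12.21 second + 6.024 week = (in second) 3.643e+06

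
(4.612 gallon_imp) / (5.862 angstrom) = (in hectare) 3577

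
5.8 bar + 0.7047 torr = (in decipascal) 5.801e+06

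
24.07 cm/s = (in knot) 0.4679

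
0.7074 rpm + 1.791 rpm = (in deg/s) 14.99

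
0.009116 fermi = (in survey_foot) 2.991e-17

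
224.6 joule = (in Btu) 0.2129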